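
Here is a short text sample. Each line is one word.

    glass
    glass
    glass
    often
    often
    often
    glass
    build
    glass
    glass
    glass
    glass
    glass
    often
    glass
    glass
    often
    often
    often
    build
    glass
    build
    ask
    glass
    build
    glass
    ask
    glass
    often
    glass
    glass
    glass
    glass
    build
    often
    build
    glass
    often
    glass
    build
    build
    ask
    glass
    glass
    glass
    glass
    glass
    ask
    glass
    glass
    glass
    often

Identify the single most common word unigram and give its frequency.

Unigram frequencies (highest first):
  glass: 29
  often: 11
  build: 8
  ask: 4

"glass", 29 times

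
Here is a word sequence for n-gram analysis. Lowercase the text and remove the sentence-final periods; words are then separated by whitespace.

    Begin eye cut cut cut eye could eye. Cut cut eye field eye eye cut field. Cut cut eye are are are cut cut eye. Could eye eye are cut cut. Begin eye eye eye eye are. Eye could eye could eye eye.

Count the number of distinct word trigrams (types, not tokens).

29

43 tokens → 41 trigram windows in total.
Repeated trigrams (each contributes count−1 duplicates):
  cut cut eye: 4
  eye could eye: 4
  are cut cut: 2
  could eye eye: 2
  cut eye could: 2
  eye cut cut: 2
  eye eye are: 2
  eye eye eye: 2
12 duplicate windows → 41 − 12 = 29 distinct.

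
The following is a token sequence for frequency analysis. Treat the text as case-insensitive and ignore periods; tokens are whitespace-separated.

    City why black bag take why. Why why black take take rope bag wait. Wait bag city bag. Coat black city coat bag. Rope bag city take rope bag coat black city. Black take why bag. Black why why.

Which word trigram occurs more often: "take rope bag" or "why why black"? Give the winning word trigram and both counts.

"take rope bag" (2 vs 1)

"take rope bag": 2 occurrences
"why why black": 1 occurrence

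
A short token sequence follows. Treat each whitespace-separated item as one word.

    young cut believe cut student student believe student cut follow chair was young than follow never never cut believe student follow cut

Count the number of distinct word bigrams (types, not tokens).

19

22 tokens → 21 bigram windows in total.
Repeated bigrams (each contributes count−1 duplicates):
  believe student: 2
  cut believe: 2
2 duplicate windows → 21 − 2 = 19 distinct.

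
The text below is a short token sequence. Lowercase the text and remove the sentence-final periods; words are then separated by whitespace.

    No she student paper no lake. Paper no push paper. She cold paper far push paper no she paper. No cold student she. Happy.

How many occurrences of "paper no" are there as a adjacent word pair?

4

Scanning the 23 overlapping bigram windows for "paper no":
  position 4–5: paper no
  position 7–8: paper no
  position 16–17: paper no
  position 19–20: paper no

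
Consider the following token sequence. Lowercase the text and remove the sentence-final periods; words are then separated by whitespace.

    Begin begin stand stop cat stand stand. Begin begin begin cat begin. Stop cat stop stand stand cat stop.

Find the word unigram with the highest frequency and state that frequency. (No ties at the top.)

"begin", 6 times

Unigram frequencies (highest first):
  begin: 6
  stand: 5
  stop: 4
  cat: 4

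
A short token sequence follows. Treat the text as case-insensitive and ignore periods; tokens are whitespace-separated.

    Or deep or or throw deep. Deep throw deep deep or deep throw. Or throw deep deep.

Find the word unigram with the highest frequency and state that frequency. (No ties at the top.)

Unigram frequencies (highest first):
  deep: 8
  or: 5
  throw: 4

"deep", 8 times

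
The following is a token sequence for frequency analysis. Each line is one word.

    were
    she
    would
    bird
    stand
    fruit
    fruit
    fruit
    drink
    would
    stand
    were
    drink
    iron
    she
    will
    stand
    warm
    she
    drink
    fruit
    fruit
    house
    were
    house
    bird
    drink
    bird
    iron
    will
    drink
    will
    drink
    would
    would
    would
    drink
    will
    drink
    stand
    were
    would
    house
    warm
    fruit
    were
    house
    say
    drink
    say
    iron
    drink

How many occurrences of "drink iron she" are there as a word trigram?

1

Scanning the 50 overlapping trigram windows for "drink iron she":
  position 13–15: drink iron she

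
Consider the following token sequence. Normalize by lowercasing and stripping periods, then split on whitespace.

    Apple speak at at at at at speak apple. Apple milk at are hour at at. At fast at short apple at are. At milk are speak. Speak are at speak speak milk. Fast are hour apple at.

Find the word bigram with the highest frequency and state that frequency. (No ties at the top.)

Bigram frequencies (highest first):
  at at: 6
  at speak: 2
  at are: 2
  are hour: 2
  apple at: 2
  are at: 2
  … (20 more, each ≤ 2)

"at at", 6 times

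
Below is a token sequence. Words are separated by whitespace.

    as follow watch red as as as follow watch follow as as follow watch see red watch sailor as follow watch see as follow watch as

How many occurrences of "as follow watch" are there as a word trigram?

Scanning the 24 overlapping trigram windows for "as follow watch":
  position 1–3: as follow watch
  position 7–9: as follow watch
  position 12–14: as follow watch
  position 19–21: as follow watch
  position 23–25: as follow watch

5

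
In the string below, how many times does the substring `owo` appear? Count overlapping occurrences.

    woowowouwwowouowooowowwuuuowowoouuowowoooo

Sliding a length-3 window over the 42 characters (40 positions):
  position 3–5: owo
  position 5–7: owo
  position 11–13: owo
  position 15–17: owo
  position 19–21: owo
  position 27–29: owo
  position 29–31: owo
  position 35–37: owo
  position 37–39: owo

9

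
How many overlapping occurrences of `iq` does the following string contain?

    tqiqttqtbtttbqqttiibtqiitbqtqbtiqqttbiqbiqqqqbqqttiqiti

5

Sliding a length-2 window over the 55 characters (54 positions):
  position 3–4: iq
  position 32–33: iq
  position 38–39: iq
  position 41–42: iq
  position 51–52: iq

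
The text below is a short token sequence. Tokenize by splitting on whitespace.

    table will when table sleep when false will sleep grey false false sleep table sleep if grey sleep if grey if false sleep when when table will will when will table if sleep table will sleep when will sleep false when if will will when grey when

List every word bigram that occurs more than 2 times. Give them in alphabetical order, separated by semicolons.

sleep when; table will; will sleep; will when

Bigram counts meeting the condition (more than 2 times):
  sleep when: 3
  table will: 3
  will sleep: 3
  will when: 3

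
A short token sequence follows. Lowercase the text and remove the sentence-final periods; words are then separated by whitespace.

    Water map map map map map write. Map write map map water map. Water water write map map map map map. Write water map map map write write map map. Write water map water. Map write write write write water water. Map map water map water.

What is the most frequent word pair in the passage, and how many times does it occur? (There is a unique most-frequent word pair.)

"map map", 13 times

Bigram frequencies (highest first):
  map map: 13
  water map: 7
  map write: 6
  map water: 5
  write map: 4
  write write: 4
  … (3 more, each ≤ 3)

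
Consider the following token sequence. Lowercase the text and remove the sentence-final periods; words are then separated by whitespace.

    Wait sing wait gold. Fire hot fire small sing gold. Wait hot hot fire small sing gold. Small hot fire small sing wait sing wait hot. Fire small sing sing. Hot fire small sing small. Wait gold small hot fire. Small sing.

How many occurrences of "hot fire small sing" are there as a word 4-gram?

Scanning the 39 overlapping 4-gram windows for "hot fire small sing":
  position 6–9: hot fire small sing
  position 13–16: hot fire small sing
  position 19–22: hot fire small sing
  position 26–29: hot fire small sing
  position 31–34: hot fire small sing
  position 39–42: hot fire small sing

6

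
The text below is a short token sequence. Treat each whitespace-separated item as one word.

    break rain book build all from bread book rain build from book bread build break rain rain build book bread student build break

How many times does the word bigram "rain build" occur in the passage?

2

Scanning the 22 overlapping bigram windows for "rain build":
  position 9–10: rain build
  position 17–18: rain build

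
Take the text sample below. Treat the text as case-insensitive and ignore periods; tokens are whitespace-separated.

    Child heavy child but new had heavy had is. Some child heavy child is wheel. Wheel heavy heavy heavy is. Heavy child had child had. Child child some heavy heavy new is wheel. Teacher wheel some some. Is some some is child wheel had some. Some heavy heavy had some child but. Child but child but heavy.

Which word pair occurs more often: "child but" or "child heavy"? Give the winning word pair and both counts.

"child but": 4 occurrences
"child heavy": 2 occurrences

"child but" (4 vs 2)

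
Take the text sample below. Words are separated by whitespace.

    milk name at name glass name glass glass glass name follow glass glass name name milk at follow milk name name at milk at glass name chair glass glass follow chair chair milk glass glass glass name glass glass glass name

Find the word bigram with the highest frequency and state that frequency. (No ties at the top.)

"glass glass", 8 times

Bigram frequencies (highest first):
  glass glass: 8
  glass name: 6
  name glass: 3
  milk name: 2
  name at: 2
  name name: 2
  … (16 more, each ≤ 2)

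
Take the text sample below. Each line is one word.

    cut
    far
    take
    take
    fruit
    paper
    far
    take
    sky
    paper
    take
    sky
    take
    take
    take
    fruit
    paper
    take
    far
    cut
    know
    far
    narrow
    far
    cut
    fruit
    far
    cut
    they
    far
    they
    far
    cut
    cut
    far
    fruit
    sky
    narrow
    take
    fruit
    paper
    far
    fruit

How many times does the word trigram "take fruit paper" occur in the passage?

3

Scanning the 41 overlapping trigram windows for "take fruit paper":
  position 4–6: take fruit paper
  position 15–17: take fruit paper
  position 39–41: take fruit paper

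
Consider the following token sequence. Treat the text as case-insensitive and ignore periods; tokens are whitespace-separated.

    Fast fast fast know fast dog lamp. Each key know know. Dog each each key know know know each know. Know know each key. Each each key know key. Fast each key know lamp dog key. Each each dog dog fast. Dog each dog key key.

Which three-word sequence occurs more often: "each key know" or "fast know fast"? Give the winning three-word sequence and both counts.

"each key know" (4 vs 1)

"each key know": 4 occurrences
"fast know fast": 1 occurrence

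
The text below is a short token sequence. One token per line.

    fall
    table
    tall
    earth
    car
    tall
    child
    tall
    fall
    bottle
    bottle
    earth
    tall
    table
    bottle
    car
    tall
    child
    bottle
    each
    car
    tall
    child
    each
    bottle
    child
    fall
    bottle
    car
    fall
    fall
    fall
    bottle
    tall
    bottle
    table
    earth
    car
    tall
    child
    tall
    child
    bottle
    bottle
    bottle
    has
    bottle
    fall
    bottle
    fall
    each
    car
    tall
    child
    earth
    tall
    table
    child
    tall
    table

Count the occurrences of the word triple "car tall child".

Scanning the 58 overlapping trigram windows for "car tall child":
  position 5–7: car tall child
  position 16–18: car tall child
  position 21–23: car tall child
  position 38–40: car tall child
  position 52–54: car tall child

5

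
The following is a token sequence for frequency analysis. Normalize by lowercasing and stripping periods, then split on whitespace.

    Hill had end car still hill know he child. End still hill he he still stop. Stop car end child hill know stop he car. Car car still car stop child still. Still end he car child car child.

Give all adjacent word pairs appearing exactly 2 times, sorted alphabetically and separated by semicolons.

car car; car child; car still; he car; hill know; still hill

Bigram counts meeting the condition (exactly 2 times):
  car car: 2
  car child: 2
  car still: 2
  he car: 2
  hill know: 2
  still hill: 2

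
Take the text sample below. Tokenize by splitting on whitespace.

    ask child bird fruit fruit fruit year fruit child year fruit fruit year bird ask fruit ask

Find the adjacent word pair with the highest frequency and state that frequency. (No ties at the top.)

Bigram frequencies (highest first):
  fruit fruit: 3
  fruit year: 2
  year fruit: 2
  ask child: 1
  child bird: 1
  bird fruit: 1
  … (6 more, each ≤ 1)

"fruit fruit", 3 times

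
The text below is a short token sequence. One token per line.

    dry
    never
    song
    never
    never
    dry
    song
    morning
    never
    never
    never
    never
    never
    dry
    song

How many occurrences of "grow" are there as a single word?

Scanning the 15 tokens for "grow":
  (none found)

0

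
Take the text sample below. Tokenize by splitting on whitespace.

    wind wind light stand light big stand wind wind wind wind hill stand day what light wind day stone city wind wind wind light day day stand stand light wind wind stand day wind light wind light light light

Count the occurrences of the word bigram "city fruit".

Scanning the 38 overlapping bigram windows for "city fruit":
  (none found)

0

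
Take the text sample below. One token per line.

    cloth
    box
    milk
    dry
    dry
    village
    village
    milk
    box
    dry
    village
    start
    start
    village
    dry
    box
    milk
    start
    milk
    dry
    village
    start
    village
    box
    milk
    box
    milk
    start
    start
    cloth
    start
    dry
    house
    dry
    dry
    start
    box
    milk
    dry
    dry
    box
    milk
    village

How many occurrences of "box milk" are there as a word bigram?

6

Scanning the 42 overlapping bigram windows for "box milk":
  position 2–3: box milk
  position 16–17: box milk
  position 24–25: box milk
  position 26–27: box milk
  position 37–38: box milk
  position 41–42: box milk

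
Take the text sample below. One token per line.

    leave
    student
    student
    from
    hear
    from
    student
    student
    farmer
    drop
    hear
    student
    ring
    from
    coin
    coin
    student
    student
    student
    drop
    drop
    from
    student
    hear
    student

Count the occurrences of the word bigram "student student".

Scanning the 24 overlapping bigram windows for "student student":
  position 2–3: student student
  position 7–8: student student
  position 17–18: student student
  position 18–19: student student

4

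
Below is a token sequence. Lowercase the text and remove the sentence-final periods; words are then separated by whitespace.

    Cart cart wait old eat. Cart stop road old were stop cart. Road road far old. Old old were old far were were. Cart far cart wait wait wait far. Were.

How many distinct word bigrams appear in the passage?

25

31 tokens → 30 bigram windows in total.
Repeated bigrams (each contributes count−1 duplicates):
  cart wait: 2
  far were: 2
  old old: 2
  old were: 2
  wait wait: 2
5 duplicate windows → 30 − 5 = 25 distinct.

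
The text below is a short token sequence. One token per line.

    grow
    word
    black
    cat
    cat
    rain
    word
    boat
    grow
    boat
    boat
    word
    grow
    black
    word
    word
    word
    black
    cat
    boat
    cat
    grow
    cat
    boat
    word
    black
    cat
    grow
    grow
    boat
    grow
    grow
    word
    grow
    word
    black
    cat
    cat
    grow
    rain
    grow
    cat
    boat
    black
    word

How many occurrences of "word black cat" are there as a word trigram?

4

Scanning the 43 overlapping trigram windows for "word black cat":
  position 2–4: word black cat
  position 17–19: word black cat
  position 25–27: word black cat
  position 35–37: word black cat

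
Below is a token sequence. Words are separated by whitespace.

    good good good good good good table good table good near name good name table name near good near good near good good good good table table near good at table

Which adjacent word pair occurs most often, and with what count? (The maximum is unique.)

Bigram frequencies (highest first):
  good good: 8
  near good: 4
  good table: 3
  good near: 3
  table good: 2
  near name: 1
  … (9 more, each ≤ 1)

"good good", 8 times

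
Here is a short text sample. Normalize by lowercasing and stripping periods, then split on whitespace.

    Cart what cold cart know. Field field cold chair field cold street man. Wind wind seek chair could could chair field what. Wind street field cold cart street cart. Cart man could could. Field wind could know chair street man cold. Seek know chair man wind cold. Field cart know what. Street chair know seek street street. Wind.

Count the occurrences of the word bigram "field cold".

Scanning the 57 overlapping bigram windows for "field cold":
  position 7–8: field cold
  position 10–11: field cold
  position 25–26: field cold

3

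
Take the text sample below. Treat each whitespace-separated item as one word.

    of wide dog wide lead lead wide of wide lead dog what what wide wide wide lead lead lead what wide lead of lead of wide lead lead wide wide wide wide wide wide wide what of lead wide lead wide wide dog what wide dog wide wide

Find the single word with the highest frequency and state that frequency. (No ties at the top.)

Unigram frequencies (highest first):
  wide: 22
  lead: 12
  of: 5
  what: 5
  dog: 4

"wide", 22 times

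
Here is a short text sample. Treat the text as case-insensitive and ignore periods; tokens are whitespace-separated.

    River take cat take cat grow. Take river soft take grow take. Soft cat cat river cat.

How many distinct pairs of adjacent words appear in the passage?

14

17 tokens → 16 bigram windows in total.
Repeated bigrams (each contributes count−1 duplicates):
  grow take: 2
  take cat: 2
2 duplicate windows → 16 − 2 = 14 distinct.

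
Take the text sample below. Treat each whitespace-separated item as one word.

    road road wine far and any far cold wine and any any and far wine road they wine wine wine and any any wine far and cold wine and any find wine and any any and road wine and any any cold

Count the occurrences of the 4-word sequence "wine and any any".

4

Scanning the 39 overlapping 4-gram windows for "wine and any any":
  position 9–12: wine and any any
  position 20–23: wine and any any
  position 32–35: wine and any any
  position 38–41: wine and any any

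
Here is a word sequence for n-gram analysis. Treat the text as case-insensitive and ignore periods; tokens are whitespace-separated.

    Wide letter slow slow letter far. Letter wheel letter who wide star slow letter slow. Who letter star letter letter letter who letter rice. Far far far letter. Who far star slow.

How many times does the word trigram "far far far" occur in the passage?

Scanning the 30 overlapping trigram windows for "far far far":
  position 25–27: far far far

1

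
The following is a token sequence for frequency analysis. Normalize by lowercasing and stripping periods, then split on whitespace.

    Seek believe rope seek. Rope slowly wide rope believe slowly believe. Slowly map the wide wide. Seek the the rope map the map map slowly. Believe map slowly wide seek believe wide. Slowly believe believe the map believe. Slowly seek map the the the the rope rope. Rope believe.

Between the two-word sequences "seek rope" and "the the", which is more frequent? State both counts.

"the the" (4 vs 1)

"seek rope": 1 occurrence
"the the": 4 occurrences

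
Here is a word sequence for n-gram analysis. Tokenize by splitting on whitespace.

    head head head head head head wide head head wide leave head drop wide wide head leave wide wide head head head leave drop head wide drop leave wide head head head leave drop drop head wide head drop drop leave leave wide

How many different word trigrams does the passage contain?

28

43 tokens → 41 trigram windows in total.
Repeated trigrams (each contributes count−1 duplicates):
  head head head: 6
  wide head head: 3
  drop head wide: 2
  head head leave: 2
  head head wide: 2
  head leave drop: 2
  head wide head: 2
  wide wide head: 2
13 duplicate windows → 41 − 13 = 28 distinct.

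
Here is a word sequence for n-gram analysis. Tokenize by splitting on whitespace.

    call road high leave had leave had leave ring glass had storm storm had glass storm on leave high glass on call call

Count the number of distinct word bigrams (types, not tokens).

23 tokens → 22 bigram windows in total.
Repeated bigrams (each contributes count−1 duplicates):
  had leave: 2
  leave had: 2
2 duplicate windows → 22 − 2 = 20 distinct.

20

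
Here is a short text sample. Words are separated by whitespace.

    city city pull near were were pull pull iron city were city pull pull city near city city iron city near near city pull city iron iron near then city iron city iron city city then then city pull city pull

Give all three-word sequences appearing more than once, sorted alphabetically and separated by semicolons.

city iron city; city pull city

Trigram counts meeting the condition (more than once):
  city iron city: 3
  city pull city: 2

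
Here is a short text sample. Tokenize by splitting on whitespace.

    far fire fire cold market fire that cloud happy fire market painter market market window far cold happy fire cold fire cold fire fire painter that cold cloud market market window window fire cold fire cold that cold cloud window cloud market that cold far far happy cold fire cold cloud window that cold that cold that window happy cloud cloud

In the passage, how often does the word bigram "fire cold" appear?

6

Scanning the 60 overlapping bigram windows for "fire cold":
  position 3–4: fire cold
  position 19–20: fire cold
  position 21–22: fire cold
  position 33–34: fire cold
  position 35–36: fire cold
  position 49–50: fire cold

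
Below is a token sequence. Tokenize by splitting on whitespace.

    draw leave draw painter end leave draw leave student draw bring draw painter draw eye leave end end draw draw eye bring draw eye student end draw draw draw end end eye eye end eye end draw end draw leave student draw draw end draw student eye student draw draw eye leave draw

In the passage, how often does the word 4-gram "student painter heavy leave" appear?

0

Scanning the 50 overlapping 4-gram windows for "student painter heavy leave":
  (none found)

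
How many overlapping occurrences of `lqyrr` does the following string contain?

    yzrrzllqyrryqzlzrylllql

Sliding a length-5 window over the 23 characters (19 positions):
  position 7–11: lqyrr

1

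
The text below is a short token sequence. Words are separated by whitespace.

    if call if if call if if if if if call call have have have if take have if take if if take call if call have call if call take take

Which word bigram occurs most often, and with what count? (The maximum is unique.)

Bigram frequencies (highest first):
  if if: 6
  if call: 5
  call if: 4
  if take: 3
  call have: 2
  have have: 2
  … (8 more, each ≤ 2)

"if if", 6 times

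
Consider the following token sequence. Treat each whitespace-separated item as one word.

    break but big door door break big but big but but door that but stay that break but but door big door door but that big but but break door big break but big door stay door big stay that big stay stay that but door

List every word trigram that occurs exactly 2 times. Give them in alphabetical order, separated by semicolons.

Trigram counts meeting the condition (exactly 2 times):
  big but but: 2
  big door door: 2
  break but big: 2
  but big door: 2
  but but door: 2

big but but; big door door; break but big; but big door; but but door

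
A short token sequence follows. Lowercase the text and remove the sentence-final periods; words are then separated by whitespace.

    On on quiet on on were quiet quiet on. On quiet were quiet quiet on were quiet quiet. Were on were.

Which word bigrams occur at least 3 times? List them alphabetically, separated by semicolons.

on on; on were; quiet on; quiet quiet; were quiet

Bigram counts meeting the condition (at least 3 times):
  on on: 3
  on were: 3
  quiet on: 3
  quiet quiet: 3
  were quiet: 3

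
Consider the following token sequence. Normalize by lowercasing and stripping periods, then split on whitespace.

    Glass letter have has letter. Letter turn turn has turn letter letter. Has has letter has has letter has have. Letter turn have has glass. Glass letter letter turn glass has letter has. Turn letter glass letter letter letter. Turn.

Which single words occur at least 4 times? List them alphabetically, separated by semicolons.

Unigram counts meeting the condition (at least 4 times):
  glass: 5
  has: 10
  letter: 15
  turn: 7

glass; has; letter; turn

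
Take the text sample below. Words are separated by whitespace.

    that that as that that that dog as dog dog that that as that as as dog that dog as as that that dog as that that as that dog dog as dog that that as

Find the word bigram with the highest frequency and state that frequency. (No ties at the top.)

"that that", 7 times

Bigram frequencies (highest first):
  that that: 7
  that as: 5
  as that: 5
  that dog: 4
  dog as: 4
  as dog: 3
  … (3 more, each ≤ 3)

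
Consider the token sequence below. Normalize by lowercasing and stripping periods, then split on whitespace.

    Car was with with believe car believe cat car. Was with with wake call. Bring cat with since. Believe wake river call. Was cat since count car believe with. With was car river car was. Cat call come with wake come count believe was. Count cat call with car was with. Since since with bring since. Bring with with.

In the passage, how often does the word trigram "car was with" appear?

3

Scanning the 57 overlapping trigram windows for "car was with":
  position 1–3: car was with
  position 9–11: car was with
  position 49–51: car was with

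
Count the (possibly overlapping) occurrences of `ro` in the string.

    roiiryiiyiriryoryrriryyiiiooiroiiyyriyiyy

2

Sliding a length-2 window over the 41 characters (40 positions):
  position 1–2: ro
  position 30–31: ro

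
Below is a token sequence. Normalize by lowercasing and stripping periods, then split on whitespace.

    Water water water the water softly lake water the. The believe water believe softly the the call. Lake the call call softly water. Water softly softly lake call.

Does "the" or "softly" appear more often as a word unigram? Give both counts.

"the": 6 occurrences
"softly": 5 occurrences

"the" (6 vs 5)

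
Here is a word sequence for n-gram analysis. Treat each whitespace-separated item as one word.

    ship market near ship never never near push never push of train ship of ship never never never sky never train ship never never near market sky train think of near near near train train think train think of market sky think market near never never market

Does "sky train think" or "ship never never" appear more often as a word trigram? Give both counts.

"sky train think": 1 occurrence
"ship never never": 3 occurrences

"ship never never" (3 vs 1)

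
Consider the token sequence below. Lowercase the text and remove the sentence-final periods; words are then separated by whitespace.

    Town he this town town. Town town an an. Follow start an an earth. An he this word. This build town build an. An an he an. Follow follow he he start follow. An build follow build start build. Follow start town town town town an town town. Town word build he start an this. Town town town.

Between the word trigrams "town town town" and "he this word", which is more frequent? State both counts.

"town town town" (6 vs 1)

"town town town": 6 occurrences
"he this word": 1 occurrence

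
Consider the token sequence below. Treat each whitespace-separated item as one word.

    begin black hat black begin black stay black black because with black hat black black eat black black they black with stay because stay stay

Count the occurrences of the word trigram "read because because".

0

Scanning the 23 overlapping trigram windows for "read because because":
  (none found)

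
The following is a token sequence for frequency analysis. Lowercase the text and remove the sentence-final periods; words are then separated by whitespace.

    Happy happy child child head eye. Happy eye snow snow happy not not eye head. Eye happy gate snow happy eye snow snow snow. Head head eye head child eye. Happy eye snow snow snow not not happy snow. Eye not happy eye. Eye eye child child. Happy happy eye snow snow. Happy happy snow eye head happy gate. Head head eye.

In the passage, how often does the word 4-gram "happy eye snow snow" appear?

4

Scanning the 59 overlapping 4-gram windows for "happy eye snow snow":
  position 7–10: happy eye snow snow
  position 20–23: happy eye snow snow
  position 31–34: happy eye snow snow
  position 49–52: happy eye snow snow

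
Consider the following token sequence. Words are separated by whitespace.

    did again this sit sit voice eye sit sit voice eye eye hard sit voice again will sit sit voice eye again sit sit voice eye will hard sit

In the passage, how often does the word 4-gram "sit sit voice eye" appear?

Scanning the 26 overlapping 4-gram windows for "sit sit voice eye":
  position 4–7: sit sit voice eye
  position 8–11: sit sit voice eye
  position 18–21: sit sit voice eye
  position 23–26: sit sit voice eye

4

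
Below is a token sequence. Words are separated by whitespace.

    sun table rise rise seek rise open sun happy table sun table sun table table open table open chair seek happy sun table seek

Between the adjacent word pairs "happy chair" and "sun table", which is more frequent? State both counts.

"sun table" (4 vs 0)

"happy chair": 0 occurrences
"sun table": 4 occurrences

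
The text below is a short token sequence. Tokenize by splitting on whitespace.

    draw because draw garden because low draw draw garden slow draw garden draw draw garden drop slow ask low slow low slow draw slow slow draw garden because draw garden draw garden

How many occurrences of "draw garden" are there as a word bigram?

Scanning the 31 overlapping bigram windows for "draw garden":
  position 3–4: draw garden
  position 8–9: draw garden
  position 11–12: draw garden
  position 14–15: draw garden
  position 26–27: draw garden
  position 29–30: draw garden
  position 31–32: draw garden

7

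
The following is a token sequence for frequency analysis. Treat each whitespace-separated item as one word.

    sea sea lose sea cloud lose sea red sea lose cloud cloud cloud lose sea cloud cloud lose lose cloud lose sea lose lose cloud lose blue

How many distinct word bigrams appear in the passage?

11

27 tokens → 26 bigram windows in total.
Repeated bigrams (each contributes count−1 duplicates):
  cloud lose: 5
  lose sea: 4
  cloud cloud: 3
  lose cloud: 3
  sea lose: 3
  lose lose: 2
  sea cloud: 2
15 duplicate windows → 26 − 15 = 11 distinct.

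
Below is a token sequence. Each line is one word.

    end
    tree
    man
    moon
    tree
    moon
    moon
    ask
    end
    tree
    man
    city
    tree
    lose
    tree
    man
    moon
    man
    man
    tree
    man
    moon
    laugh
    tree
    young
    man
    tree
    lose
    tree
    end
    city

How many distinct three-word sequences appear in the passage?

31 tokens → 29 trigram windows in total.
Repeated trigrams (each contributes count−1 duplicates):
  tree man moon: 3
  end tree man: 2
  tree lose tree: 2
4 duplicate windows → 29 − 4 = 25 distinct.

25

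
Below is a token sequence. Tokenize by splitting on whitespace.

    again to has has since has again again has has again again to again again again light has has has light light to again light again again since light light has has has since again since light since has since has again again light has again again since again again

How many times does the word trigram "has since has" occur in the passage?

Scanning the 48 overlapping trigram windows for "has since has":
  position 4–6: has since has
  position 39–41: has since has

2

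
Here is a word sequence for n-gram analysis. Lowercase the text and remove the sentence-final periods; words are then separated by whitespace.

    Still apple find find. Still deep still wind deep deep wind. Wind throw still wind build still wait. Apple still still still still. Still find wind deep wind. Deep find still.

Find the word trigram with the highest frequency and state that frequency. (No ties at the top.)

Trigram frequencies (highest first):
  still still still: 3
  still apple find: 1
  apple find find: 1
  find find still: 1
  find still deep: 1
  still deep still: 1
  … (21 more, each ≤ 1)

"still still still", 3 times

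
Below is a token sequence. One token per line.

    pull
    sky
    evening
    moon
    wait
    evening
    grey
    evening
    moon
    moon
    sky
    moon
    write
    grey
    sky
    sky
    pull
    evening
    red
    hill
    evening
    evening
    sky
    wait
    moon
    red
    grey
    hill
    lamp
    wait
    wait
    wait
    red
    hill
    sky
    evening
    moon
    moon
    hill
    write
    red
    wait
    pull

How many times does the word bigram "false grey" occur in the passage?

Scanning the 42 overlapping bigram windows for "false grey":
  (none found)

0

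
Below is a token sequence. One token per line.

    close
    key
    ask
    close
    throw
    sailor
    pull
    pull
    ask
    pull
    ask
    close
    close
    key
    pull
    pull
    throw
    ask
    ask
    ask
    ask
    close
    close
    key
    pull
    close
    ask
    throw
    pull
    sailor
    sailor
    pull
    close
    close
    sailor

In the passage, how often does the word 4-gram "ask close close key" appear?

Scanning the 32 overlapping 4-gram windows for "ask close close key":
  position 11–14: ask close close key
  position 21–24: ask close close key

2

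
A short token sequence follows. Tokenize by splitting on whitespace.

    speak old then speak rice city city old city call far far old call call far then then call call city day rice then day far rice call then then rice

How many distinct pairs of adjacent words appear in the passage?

31 tokens → 30 bigram windows in total.
Repeated bigrams (each contributes count−1 duplicates):
  call call: 2
  call far: 2
  then then: 2
3 duplicate windows → 30 − 3 = 27 distinct.

27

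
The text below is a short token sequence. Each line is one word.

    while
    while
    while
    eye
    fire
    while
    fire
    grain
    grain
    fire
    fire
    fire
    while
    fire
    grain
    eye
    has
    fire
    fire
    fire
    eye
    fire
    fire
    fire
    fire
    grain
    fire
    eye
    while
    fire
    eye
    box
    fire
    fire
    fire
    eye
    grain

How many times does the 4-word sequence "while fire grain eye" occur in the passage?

1

Scanning the 34 overlapping 4-gram windows for "while fire grain eye":
  position 13–16: while fire grain eye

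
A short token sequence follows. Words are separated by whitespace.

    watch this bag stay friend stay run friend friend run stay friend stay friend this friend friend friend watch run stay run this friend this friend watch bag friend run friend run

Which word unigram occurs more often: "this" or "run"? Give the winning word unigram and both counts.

"this": 4 occurrences
"run": 6 occurrences

"run" (6 vs 4)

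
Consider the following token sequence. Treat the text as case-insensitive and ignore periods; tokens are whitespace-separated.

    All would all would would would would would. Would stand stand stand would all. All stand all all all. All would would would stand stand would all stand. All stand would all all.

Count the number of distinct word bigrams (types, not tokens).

9

33 tokens → 32 bigram windows in total.
Repeated bigrams (each contributes count−1 duplicates):
  would would: 7
  all all: 5
  would all: 4
  all stand: 3
  all would: 3
  stand stand: 3
  stand would: 3
  stand all: 2
  … (1 more repeated)
23 duplicate windows → 32 − 23 = 9 distinct.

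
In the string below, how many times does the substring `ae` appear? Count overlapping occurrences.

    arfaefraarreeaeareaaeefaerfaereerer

Sliding a length-2 window over the 35 characters (34 positions):
  position 4–5: ae
  position 14–15: ae
  position 20–21: ae
  position 24–25: ae
  position 28–29: ae

5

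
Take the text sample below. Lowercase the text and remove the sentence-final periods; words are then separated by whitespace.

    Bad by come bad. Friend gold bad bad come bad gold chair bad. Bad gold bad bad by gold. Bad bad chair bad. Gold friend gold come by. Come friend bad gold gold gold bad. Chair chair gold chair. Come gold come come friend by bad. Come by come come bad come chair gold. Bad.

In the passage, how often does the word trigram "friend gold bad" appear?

1

Scanning the 53 overlapping trigram windows for "friend gold bad":
  position 5–7: friend gold bad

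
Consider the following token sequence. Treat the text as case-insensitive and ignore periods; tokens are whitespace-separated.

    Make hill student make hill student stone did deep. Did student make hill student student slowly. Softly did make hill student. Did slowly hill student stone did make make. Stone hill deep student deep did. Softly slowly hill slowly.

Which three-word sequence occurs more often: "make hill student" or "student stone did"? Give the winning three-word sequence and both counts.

"make hill student" (4 vs 2)

"make hill student": 4 occurrences
"student stone did": 2 occurrences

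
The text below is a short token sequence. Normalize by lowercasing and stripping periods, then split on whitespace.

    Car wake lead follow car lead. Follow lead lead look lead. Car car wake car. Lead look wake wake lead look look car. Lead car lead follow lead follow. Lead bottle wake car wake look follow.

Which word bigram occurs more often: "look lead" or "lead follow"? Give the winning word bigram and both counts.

"look lead": 1 occurrence
"lead follow": 4 occurrences

"lead follow" (4 vs 1)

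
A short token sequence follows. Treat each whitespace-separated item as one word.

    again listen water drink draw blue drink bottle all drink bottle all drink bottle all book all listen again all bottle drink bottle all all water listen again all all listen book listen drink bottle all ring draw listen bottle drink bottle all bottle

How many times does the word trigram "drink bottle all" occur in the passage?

6

Scanning the 42 overlapping trigram windows for "drink bottle all":
  position 7–9: drink bottle all
  position 10–12: drink bottle all
  position 13–15: drink bottle all
  position 22–24: drink bottle all
  position 34–36: drink bottle all
  position 41–43: drink bottle all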